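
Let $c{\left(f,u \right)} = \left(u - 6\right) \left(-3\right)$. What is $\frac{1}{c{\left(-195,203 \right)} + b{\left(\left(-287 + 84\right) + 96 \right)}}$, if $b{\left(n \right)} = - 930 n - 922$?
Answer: $\frac{1}{97997} \approx 1.0204 \cdot 10^{-5}$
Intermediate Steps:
$c{\left(f,u \right)} = 18 - 3 u$ ($c{\left(f,u \right)} = \left(-6 + u\right) \left(-3\right) = 18 - 3 u$)
$b{\left(n \right)} = -922 - 930 n$
$\frac{1}{c{\left(-195,203 \right)} + b{\left(\left(-287 + 84\right) + 96 \right)}} = \frac{1}{\left(18 - 609\right) - \left(922 + 930 \left(\left(-287 + 84\right) + 96\right)\right)} = \frac{1}{\left(18 - 609\right) - \left(922 + 930 \left(-203 + 96\right)\right)} = \frac{1}{-591 - -98588} = \frac{1}{-591 + \left(-922 + 99510\right)} = \frac{1}{-591 + 98588} = \frac{1}{97997}$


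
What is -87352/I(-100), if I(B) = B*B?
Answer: -10919/1250 ≈ -8.7352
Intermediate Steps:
I(B) = B**2
-87352/I(-100) = -87352/((-100)**2) = -87352/10000 = -87352*1/10000 = -10919/1250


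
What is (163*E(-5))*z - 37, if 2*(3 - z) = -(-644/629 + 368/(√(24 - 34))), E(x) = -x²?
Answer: -6400648/629 + 74980*I*√10 ≈ -10176.0 + 2.3711e+5*I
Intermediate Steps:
z = 1565/629 - 92*I*√10/5 (z = 3 - (-1)*(-644/629 + 368/(√(24 - 34)))/2 = 3 - (-1)*(-644*1/629 + 368/(√(-10)))/2 = 3 - (-1)*(-644/629 + 368/((I*√10)))/2 = 3 - (-1)*(-644/629 + 368*(-I*√10/10))/2 = 3 - (-1)*(-644/629 - 184*I*√10/5)/2 = 3 - (644/629 + 184*I*√10/5)/2 = 3 + (-322/629 - 92*I*√10/5) = 1565/629 - 92*I*√10/5 ≈ 2.4881 - 58.186*I)
(163*E(-5))*z - 37 = (163*(-1*(-5)²))*(1565/629 - 92*I*√10/5) - 37 = (163*(-1*25))*(1565/629 - 92*I*√10/5) - 37 = (163*(-25))*(1565/629 - 92*I*√10/5) - 37 = -4075*(1565/629 - 92*I*√10/5) - 37 = (-6377375/629 + 74980*I*√10) - 37 = -6400648/629 + 74980*I*√10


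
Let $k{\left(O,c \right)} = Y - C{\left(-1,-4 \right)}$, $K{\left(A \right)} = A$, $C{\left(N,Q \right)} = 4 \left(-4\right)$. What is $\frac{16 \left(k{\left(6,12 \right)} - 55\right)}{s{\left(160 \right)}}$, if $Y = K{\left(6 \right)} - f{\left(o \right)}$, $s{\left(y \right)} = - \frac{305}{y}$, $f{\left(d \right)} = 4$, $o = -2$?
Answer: $\frac{18944}{61} \approx 310.56$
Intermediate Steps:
$C{\left(N,Q \right)} = -16$
$Y = 2$ ($Y = 6 - 4 = 2$)
$k{\left(O,c \right)} = 18$ ($k{\left(O,c \right)} = 2 - -16 = 2 + 16 = 18$)
$\frac{16 \left(k{\left(6,12 \right)} - 55\right)}{s{\left(160 \right)}} = \frac{16 \left(18 - 55\right)}{\left(-305\right) \frac{1}{160}} = \frac{16 \left(-37\right)}{\left(-305\right) \frac{1}{160}} = - \frac{592}{- \frac{61}{32}} = \left(-592\right) \left(- \frac{32}{61}\right) = \frac{18944}{61}$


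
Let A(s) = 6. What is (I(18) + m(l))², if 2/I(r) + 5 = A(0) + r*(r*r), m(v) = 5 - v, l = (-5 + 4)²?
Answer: 544475556/34023889 ≈ 16.003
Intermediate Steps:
l = 1 (l = (-1)² = 1)
I(r) = 2/(1 + r³) (I(r) = 2/(-5 + (6 + r*(r*r))) = 2/(-5 + (6 + r*r²)) = 2/(-5 + (6 + r³)) = 2/(1 + r³))
(I(18) + m(l))² = (2/(1 + 18³) + (5 - 1*1))² = (2/(1 + 5832) + (5 - 1))² = (2/5833 + 4)² = (23334/5833)² = 544475556/34023889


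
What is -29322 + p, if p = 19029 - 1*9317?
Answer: -19610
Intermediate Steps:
p = 9712 (p = 19029 - 9317 = 9712)
-29322 + p = -29322 + 9712 = -19610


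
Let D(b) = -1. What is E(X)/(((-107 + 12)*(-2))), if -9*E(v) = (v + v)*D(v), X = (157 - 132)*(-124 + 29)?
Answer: -25/9 ≈ -2.7778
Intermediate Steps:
X = -2375 (X = 25*(-95) = -2375)
E(v) = 2*v/9 (E(v) = -(v + v)*(-1)/9 = -2*v*(-1)/9 = -(-2)*v/9 = 2*v/9)
E(X)/(((-107 + 12)*(-2))) = ((2/9)*(-2375))/(((-107 + 12)*(-2))) = -4750/(9*((-95*(-2)))) = -4750/9/190 = -4750/9*1/190 = -25/9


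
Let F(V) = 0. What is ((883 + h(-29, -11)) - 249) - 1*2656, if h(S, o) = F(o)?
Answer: -2022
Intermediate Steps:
h(S, o) = 0
((883 + h(-29, -11)) - 249) - 1*2656 = ((883 + 0) - 249) - 1*2656 = (883 - 249) - 2656 = 634 - 2656 = -2022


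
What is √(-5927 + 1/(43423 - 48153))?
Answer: I*√132604183030/4730 ≈ 76.987*I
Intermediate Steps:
√(-5927 + 1/(43423 - 48153)) = √(-5927 + 1/(-4730)) = √(-5927 - 1/4730) = √(-28034711/4730) = I*√132604183030/4730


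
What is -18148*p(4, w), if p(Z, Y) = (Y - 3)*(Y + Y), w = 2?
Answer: 72592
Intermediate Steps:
p(Z, Y) = 2*Y*(-3 + Y) (p(Z, Y) = (-3 + Y)*(2*Y) = 2*Y*(-3 + Y))
-18148*p(4, w) = -36296*2*(-3 + 2) = -36296*2*(-1) = -18148*(-4) = 72592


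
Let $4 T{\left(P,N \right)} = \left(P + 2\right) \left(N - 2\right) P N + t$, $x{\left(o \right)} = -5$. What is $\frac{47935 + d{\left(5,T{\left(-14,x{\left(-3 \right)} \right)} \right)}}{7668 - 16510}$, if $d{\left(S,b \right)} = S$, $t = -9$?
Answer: $- \frac{23970}{4421} \approx -5.4219$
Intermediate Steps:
$T{\left(P,N \right)} = - \frac{9}{4} + \frac{N P \left(-2 + N\right) \left(2 + P\right)}{4}$ ($T{\left(P,N \right)} = \frac{\left(P + 2\right) \left(N - 2\right) P N - 9}{4} = \frac{\left(2 + P\right) \left(-2 + N\right) P N - 9}{4} = \frac{\left(-2 + N\right) \left(2 + P\right) P N - 9}{4} = \frac{P \left(-2 + N\right) \left(2 + P\right) N - 9}{4} = \frac{N P \left(-2 + N\right) \left(2 + P\right) - 9}{4} = \frac{-9 + N P \left(-2 + N\right) \left(2 + P\right)}{4} = - \frac{9}{4} + \frac{N P \left(-2 + N\right) \left(2 + P\right)}{4}$)
$\frac{47935 + d{\left(5,T{\left(-14,x{\left(-3 \right)} \right)} \right)}}{7668 - 16510} = \frac{47935 + 5}{7668 - 16510} = \frac{47940}{-8842} = 47940 \left(- \frac{1}{8842}\right) = - \frac{23970}{4421}$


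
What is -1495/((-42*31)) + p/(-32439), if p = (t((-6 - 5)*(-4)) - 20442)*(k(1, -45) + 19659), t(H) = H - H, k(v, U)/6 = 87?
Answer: 179058526303/14078526 ≈ 12719.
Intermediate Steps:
k(v, U) = 522 (k(v, U) = 6*87 = 522)
t(H) = 0
p = -412540002 (p = (0 - 20442)*(522 + 19659) = -20442*20181 = -412540002)
-1495/((-42*31)) + p/(-32439) = -1495/((-42*31)) - 412540002/(-32439) = -1495/(-1302) - 412540002*(-1/32439) = -1495*(-1/1302) + 137513334/10813 = 1495/1302 + 137513334/10813 = 179058526303/14078526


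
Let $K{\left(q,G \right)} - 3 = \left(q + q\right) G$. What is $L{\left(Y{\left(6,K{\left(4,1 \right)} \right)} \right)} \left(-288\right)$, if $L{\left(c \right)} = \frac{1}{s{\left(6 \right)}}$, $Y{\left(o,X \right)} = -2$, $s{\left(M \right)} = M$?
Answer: $-48$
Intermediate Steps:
$K{\left(q,G \right)} = 3 + 2 G q$ ($K{\left(q,G \right)} = 3 + \left(q + q\right) G = 3 + 2 q G = 3 + 2 G q$)
$L{\left(c \right)} = \frac{1}{6}$
$L{\left(Y{\left(6,K{\left(4,1 \right)} \right)} \right)} \left(-288\right) = \frac{1}{6} \left(-288\right) = -48$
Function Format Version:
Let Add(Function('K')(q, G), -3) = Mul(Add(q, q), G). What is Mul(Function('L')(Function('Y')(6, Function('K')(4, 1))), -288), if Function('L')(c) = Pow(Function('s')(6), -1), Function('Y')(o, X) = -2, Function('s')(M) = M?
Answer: -48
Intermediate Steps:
Function('K')(q, G) = Add(3, Mul(2, G, q)) (Function('K')(q, G) = Add(3, Mul(Add(q, q), G)) = Add(3, Mul(Mul(2, q), G)) = Add(3, Mul(2, G, q)))
Function('L')(c) = Rational(1, 6) (Function('L')(c) = Pow(6, -1) = Rational(1, 6))
Mul(Function('L')(Function('Y')(6, Function('K')(4, 1))), -288) = Mul(Rational(1, 6), -288) = -48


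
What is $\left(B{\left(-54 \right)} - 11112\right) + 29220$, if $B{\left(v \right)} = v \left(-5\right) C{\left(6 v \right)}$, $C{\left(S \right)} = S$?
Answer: $-69372$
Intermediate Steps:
$B{\left(v \right)} = - 30 v^{2}$ ($B{\left(v \right)} = v \left(-5\right) 6 v = - 5 v 6 v = - 30 v^{2}$)
$\left(B{\left(-54 \right)} - 11112\right) + 29220 = \left(- 30 \left(-54\right)^{2} - 11112\right) + 29220 = \left(\left(-30\right) 2916 - 11112\right) + 29220 = \left(-87480 - 11112\right) + 29220 = -98592 + 29220 = -69372$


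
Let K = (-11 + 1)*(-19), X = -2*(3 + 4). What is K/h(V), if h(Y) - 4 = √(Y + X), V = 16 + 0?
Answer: 380/7 - 95*√2/7 ≈ 35.093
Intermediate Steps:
X = -14 (X = -2*7 = -14)
V = 16
h(Y) = 4 + √(-14 + Y) (h(Y) = 4 + √(Y - 14) = 4 + √(-14 + Y))
K = 190 (K = -10*(-19) = 190)
K/h(V) = 190/(4 + √(-14 + 16)) = 190/(4 + √2)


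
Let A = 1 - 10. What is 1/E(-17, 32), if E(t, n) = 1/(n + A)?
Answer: 23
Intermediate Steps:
A = -9
E(t, n) = 1/(-9 + n) (E(t, n) = 1/(n - 9) = 1/(-9 + n))
1/E(-17, 32) = 1/(1/(-9 + 32)) = 1/(1/23) = 23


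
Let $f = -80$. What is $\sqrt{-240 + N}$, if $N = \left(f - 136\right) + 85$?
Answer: $i \sqrt{371} \approx 19.261 i$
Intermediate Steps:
$N = -131$ ($N = \left(-80 - 136\right) + 85 = -216 + 85 = -131$)
$\sqrt{-240 + N} = \sqrt{-240 - 131} = \sqrt{-371} = i \sqrt{371}$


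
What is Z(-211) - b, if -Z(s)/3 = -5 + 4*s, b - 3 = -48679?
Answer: 51223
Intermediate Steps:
b = -48676 (b = 3 - 48679 = -48676)
Z(s) = 15 - 12*s (Z(s) = -3*(-5 + 4*s) = 15 - 12*s)
Z(-211) - b = (15 - 12*(-211)) - 1*(-48676) = (15 + 2532) + 48676 = 2547 + 48676 = 51223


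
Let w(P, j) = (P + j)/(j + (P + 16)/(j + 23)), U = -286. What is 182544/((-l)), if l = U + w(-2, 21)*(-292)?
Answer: 42806568/128095 ≈ 334.18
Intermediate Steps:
w(P, j) = (P + j)/(j + (16 + P)/(23 + j))
l = -256190/469 (l = -286 + ((21**2 + 23*(-2) + 23*21 - 2*21)/(16 - 2 + 21**2 + 23*21))*(-292) = -286 + ((441 - 46 + 483 - 42)/(16 - 2 + 441 + 483))*(-292) = -286 + (836/938)*(-292) = -286 + ((1/938)*836)*(-292) = -286 + (418/469)*(-292) = -286 - 122056/469 = -256190/469 ≈ -546.25)
182544/((-l)) = 182544/((-1*(-256190/469))) = 182544/(256190/469) = 182544*(469/256190) = 42806568/128095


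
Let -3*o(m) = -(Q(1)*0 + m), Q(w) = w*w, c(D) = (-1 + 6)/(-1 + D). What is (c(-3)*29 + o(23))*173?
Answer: -59339/12 ≈ -4944.9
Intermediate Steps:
c(D) = 5/(-1 + D)
Q(w) = w²
o(m) = m/3 (o(m) = -(-1)*(1²*0 + m)/3 = -(-1)*(1*0 + m)/3 = -(-1)*(0 + m)/3 = -(-1)*m/3 = m/3)
(c(-3)*29 + o(23))*173 = ((5/(-1 - 3))*29 + (⅓)*23)*173 = ((5/(-4))*29 + 23/3)*173 = ((5*(-¼))*29 + 23/3)*173 = (-5/4*29 + 23/3)*173 = (-145/4 + 23/3)*173 = -343/12*173 = -59339/12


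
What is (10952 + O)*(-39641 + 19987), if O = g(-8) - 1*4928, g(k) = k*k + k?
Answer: -119496320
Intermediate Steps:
g(k) = k + k² (g(k) = k² + k = k + k²)
O = -4872 (O = -8*(1 - 8) - 1*4928 = -8*(-7) - 4928 = 56 - 4928 = -4872)
(10952 + O)*(-39641 + 19987) = (10952 - 4872)*(-39641 + 19987) = 6080*(-19654) = -119496320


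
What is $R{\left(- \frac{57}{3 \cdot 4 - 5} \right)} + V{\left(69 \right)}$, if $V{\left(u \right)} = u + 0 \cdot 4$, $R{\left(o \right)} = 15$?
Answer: $84$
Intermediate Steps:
$V{\left(u \right)} = u$ ($V{\left(u \right)} = u + 0 = u$)
$R{\left(- \frac{57}{3 \cdot 4 - 5} \right)} + V{\left(69 \right)} = 15 + 69 = 84$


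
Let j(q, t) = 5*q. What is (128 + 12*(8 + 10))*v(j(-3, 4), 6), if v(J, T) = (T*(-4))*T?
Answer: -49536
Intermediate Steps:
v(J, T) = -4*T² (v(J, T) = (-4*T)*T = -4*T²)
(128 + 12*(8 + 10))*v(j(-3, 4), 6) = (128 + 12*(8 + 10))*(-4*6²) = (128 + 12*18)*(-4*36) = (128 + 216)*(-144) = 344*(-144) = -49536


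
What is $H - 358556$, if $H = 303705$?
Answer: $-54851$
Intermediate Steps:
$H - 358556 = 303705 - 358556 = -54851$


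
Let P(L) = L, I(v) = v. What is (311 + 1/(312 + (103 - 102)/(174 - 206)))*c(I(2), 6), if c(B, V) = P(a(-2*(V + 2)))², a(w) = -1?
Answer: 3104745/9983 ≈ 311.00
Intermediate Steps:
c(B, V) = 1 (c(B, V) = (-1)² = 1)
(311 + 1/(312 + (103 - 102)/(174 - 206)))*c(I(2), 6) = (311 + 1/(312 + (103 - 102)/(174 - 206)))*1 = (311 + 1/(312 + 1/(-32)))*1 = (311 + 1/(312 + 1*(-1/32)))*1 = (311 + 1/(312 - 1/32))*1 = (311 + 1/(9983/32))*1 = (311 + 32/9983)*1 = (3104745/9983)*1 = 3104745/9983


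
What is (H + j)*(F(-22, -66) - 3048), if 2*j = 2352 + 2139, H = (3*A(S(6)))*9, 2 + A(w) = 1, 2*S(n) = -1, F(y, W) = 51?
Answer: -13297689/2 ≈ -6.6488e+6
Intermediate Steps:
S(n) = -½ (S(n) = (½)*(-1) = -½)
A(w) = -1 (A(w) = -2 + 1 = -1)
H = -27 (H = (3*(-1))*9 = -3*9 = -27)
j = 4491/2 (j = (2352 + 2139)/2 = (½)*4491 = 4491/2 ≈ 2245.5)
(H + j)*(F(-22, -66) - 3048) = (-27 + 4491/2)*(51 - 3048) = (4437/2)*(-2997) = -13297689/2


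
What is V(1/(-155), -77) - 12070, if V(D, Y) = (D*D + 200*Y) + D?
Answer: -659966904/24025 ≈ -27470.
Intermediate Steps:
V(D, Y) = D + D² + 200*Y (V(D, Y) = (D² + 200*Y) + D = D + D² + 200*Y)
V(1/(-155), -77) - 12070 = (1/(-155) + (1/(-155))² + 200*(-77)) - 12070 = (-1/155 + (-1/155)² - 15400) - 12070 = (-1/155 + 1/24025 - 15400) - 12070 = -369985154/24025 - 12070 = -659966904/24025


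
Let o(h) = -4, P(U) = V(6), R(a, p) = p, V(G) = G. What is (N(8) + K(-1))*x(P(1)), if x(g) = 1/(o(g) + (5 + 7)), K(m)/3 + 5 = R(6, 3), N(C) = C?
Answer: ¼ ≈ 0.25000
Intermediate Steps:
P(U) = 6
K(m) = -6 (K(m) = -15 + 3*3 = -15 + 9 = -6)
x(g) = ⅛ (x(g) = 1/(-4 + (5 + 7)) = 1/(-4 + 12) = 1/8 = ⅛)
(N(8) + K(-1))*x(P(1)) = (8 - 6)*(⅛) = 2*(⅛) = ¼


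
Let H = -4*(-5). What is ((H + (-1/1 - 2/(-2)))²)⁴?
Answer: 25600000000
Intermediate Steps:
H = 20
((H + (-1/1 - 2/(-2)))²)⁴ = ((20 + (-1/1 - 2/(-2)))²)⁴ = ((20 + (-1*1 - 2*(-½)))²)⁴ = ((20 + (-1 + 1))²)⁴ = ((20 + 0)²)⁴ = (20²)⁴ = 400⁴ = 25600000000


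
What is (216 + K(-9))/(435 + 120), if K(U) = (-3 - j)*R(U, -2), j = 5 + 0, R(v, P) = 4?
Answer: 184/555 ≈ 0.33153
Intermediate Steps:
j = 5
K(U) = -32 (K(U) = (-3 - 1*5)*4 = (-3 - 5)*4 = -8*4 = -32)
(216 + K(-9))/(435 + 120) = (216 - 32)/(435 + 120) = 184/555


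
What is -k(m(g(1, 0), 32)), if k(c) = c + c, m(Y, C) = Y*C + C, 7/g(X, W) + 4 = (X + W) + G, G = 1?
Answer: 160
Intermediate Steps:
g(X, W) = 7/(-3 + W + X) (g(X, W) = 7/(-4 + ((X + W) + 1)) = 7/(-4 + ((W + X) + 1)) = 7/(-4 + (1 + W + X)) = 7/(-3 + W + X))
m(Y, C) = C + C*Y (m(Y, C) = C*Y + C = C + C*Y)
k(c) = 2*c
-k(m(g(1, 0), 32)) = -2*32*(1 + 7/(-3 + 0 + 1)) = -2*32*(1 + 7/(-2)) = -2*32*(1 + 7*(-1/2)) = -2*32*(1 - 7/2) = -2*32*(-5/2) = -2*(-80) = -1*(-160) = 160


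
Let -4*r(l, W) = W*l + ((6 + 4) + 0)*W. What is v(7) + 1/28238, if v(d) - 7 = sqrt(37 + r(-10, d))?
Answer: 197667/28238 + sqrt(37) ≈ 13.083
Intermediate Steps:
r(l, W) = -5*W/2 - W*l/4 (r(l, W) = -(W*l + ((6 + 4) + 0)*W)/4 = -(W*l + (10 + 0)*W)/4 = -(W*l + 10*W)/4 = -(10*W + W*l)/4 = -5*W/2 - W*l/4)
v(d) = 7 + sqrt(37) (v(d) = 7 + sqrt(37 - d*(10 - 10)/4) = 7 + sqrt(37 - 1/4*d*0) = 7 + sqrt(37 + 0) = 7 + sqrt(37))
v(7) + 1/28238 = (7 + sqrt(37)) + 1/28238 = 197667/28238 + sqrt(37)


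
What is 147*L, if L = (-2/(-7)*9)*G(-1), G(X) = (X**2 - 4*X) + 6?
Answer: 4158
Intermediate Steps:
G(X) = 6 + X**2 - 4*X
L = 198/7 (L = (-2/(-7)*9)*(6 + (-1)**2 - 4*(-1)) = (-2*(-1/7)*9)*(6 + 1 + 4) = ((2/7)*9)*11 = (18/7)*11 = 198/7 ≈ 28.286)
147*L = 147*(198/7) = 4158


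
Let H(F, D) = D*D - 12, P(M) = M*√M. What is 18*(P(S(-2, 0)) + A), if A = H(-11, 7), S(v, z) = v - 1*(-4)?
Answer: 666 + 36*√2 ≈ 716.91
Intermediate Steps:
S(v, z) = 4 + v (S(v, z) = v + 4 = 4 + v)
P(M) = M^(3/2)
H(F, D) = -12 + D² (H(F, D) = D² - 12 = -12 + D²)
A = 37 (A = -12 + 7² = -12 + 49 = 37)
18*(P(S(-2, 0)) + A) = 18*((4 - 2)^(3/2) + 37) = 18*(2^(3/2) + 37) = 18*(2*√2 + 37) = 18*(37 + 2*√2) = 666 + 36*√2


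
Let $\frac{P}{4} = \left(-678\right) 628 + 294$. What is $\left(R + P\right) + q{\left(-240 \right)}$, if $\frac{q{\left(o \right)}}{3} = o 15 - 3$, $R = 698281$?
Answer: $-1014488$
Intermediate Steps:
$P = -1701960$ ($P = 4 \left(\left(-678\right) 628 + 294\right) = 4 \left(-425784 + 294\right) = 4 \left(-425490\right) = -1701960$)
$q{\left(o \right)} = -9 + 45 o$ ($q{\left(o \right)} = 3 \left(o 15 - 3\right) = 3 \left(15 o - 3\right) = 3 \left(-3 + 15 o\right) = -9 + 45 o$)
$\left(R + P\right) + q{\left(-240 \right)} = \left(698281 - 1701960\right) + \left(-9 + 45 \left(-240\right)\right) = -1003679 - 10809 = -1014488$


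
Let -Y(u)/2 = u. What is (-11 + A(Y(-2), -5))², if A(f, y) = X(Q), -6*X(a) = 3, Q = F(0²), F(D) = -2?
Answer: 529/4 ≈ 132.25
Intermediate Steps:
Q = -2
Y(u) = -2*u
X(a) = -½ (X(a) = -⅙*3 = -½)
A(f, y) = -½
(-11 + A(Y(-2), -5))² = (-11 - ½)² = (-23/2)² = 529/4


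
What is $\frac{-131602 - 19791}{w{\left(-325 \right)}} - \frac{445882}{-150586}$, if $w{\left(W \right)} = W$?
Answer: $\frac{11471288974}{24470225} \approx 468.79$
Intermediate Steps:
$\frac{-131602 - 19791}{w{\left(-325 \right)}} - \frac{445882}{-150586} = \frac{-131602 - 19791}{-325} - \frac{445882}{-150586} = \left(-131602 - 19791\right) \left(- \frac{1}{325}\right) - - \frac{222941}{75293} = \left(-151393\right) \left(- \frac{1}{325}\right) + \frac{222941}{75293} = \frac{151393}{325} + \frac{222941}{75293} = \frac{11471288974}{24470225}$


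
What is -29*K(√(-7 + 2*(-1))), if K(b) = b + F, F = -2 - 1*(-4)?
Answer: -58 - 87*I ≈ -58.0 - 87.0*I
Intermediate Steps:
F = 2 (F = -2 + 4 = 2)
K(b) = 2 + b (K(b) = b + 2 = 2 + b)
-29*K(√(-7 + 2*(-1))) = -29*(2 + √(-7 + 2*(-1))) = -29*(2 + √(-7 - 2)) = -29*(2 + √(-9)) = -29*(2 + 3*I) = -58 - 87*I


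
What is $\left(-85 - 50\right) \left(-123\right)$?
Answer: $16605$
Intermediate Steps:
$\left(-85 - 50\right) \left(-123\right) = \left(-135\right) \left(-123\right) = 16605$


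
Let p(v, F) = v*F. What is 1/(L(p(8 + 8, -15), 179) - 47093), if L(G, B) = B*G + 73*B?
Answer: -1/76986 ≈ -1.2989e-5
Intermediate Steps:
p(v, F) = F*v
L(G, B) = 73*B + B*G
1/(L(p(8 + 8, -15), 179) - 47093) = 1/(179*(73 - 15*(8 + 8)) - 47093) = 1/(179*(73 - 15*16) - 47093) = 1/(179*(73 - 240) - 47093) = 1/(179*(-167) - 47093) = 1/(-29893 - 47093) = 1/(-76986) = -1/76986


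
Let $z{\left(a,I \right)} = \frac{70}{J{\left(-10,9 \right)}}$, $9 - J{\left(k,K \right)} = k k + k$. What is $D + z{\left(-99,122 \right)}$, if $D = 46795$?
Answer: $\frac{3790325}{81} \approx 46794.0$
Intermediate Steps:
$J{\left(k,K \right)} = 9 - k - k^{2}$ ($J{\left(k,K \right)} = 9 - \left(k k + k\right) = 9 - \left(k^{2} + k\right) = 9 - \left(k + k^{2}\right) = 9 - k - k^{2}$)
$z{\left(a,I \right)} = - \frac{70}{81}$ ($z{\left(a,I \right)} = \frac{70}{9 - -10 - \left(-10\right)^{2}} = \frac{70}{9 + 10 - 100} = \frac{70}{-81} = 70 \left(- \frac{1}{81}\right) = - \frac{70}{81}$)
$D + z{\left(-99,122 \right)} = 46795 - \frac{70}{81} = \frac{3790325}{81}$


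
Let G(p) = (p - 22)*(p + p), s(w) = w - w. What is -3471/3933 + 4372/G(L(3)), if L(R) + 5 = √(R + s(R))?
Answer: 31417262/1744941 + 17488*√3/3993 ≈ 25.591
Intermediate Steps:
s(w) = 0
L(R) = -5 + √R (L(R) = -5 + √(R + 0) = -5 + √R)
G(p) = 2*p*(-22 + p) (G(p) = (-22 + p)*(2*p) = 2*p*(-22 + p))
-3471/3933 + 4372/G(L(3)) = -3471/3933 + 4372/((2*(-5 + √3)*(-22 + (-5 + √3)))) = -3471*1/3933 + 4372/((2*(-5 + √3)*(-27 + √3))) = -1157/1311 + 4372/((2*(-27 + √3)*(-5 + √3))) = -1157/1311 + 4372*(1/(2*(-27 + √3)*(-5 + √3))) = -1157/1311 + 2186/((-27 + √3)*(-5 + √3))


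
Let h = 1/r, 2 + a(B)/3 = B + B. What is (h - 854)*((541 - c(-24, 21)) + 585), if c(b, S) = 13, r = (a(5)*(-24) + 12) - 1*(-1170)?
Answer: -192001033/202 ≈ -9.5050e+5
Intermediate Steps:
a(B) = -6 + 6*B (a(B) = -6 + 3*(B + B) = -6 + 3*(2*B) = -6 + 6*B)
r = 606 (r = ((-6 + 6*5)*(-24) + 12) - 1*(-1170) = ((-6 + 30)*(-24) + 12) + 1170 = (24*(-24) + 12) + 1170 = (-576 + 12) + 1170 = -564 + 1170 = 606)
h = 1/606 ≈ 0.0016502
(h - 854)*((541 - c(-24, 21)) + 585) = (1/606 - 854)*((541 - 1*13) + 585) = -517523*((541 - 13) + 585)/606 = -517523*(528 + 585)/606 = -517523/606*1113 = -192001033/202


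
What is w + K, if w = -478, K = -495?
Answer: -973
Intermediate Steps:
w + K = -478 - 495 = -973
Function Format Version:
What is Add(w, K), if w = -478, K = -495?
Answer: -973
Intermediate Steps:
Add(w, K) = Add(-478, -495) = -973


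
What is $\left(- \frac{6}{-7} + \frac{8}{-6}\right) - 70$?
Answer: $- \frac{1480}{21} \approx -70.476$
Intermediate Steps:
$\left(- \frac{6}{-7} + \frac{8}{-6}\right) - 70 = \left(\left(-6\right) \left(- \frac{1}{7}\right) + 8 \left(- \frac{1}{6}\right)\right) - 70 = \left(\frac{6}{7} - \frac{4}{3}\right) - 70 = - \frac{10}{21} - 70 = - \frac{1480}{21}$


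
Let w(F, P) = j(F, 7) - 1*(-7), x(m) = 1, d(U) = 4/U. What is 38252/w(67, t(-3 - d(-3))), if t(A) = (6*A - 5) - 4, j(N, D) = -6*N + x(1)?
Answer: -19126/197 ≈ -97.086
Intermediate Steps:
j(N, D) = 1 - 6*N (j(N, D) = -6*N + 1 = 1 - 6*N)
t(A) = -9 + 6*A (t(A) = (-5 + 6*A) - 4 = -9 + 6*A)
w(F, P) = 8 - 6*F (w(F, P) = (1 - 6*F) - 1*(-7) = (1 - 6*F) + 7 = 8 - 6*F)
38252/w(67, t(-3 - d(-3))) = 38252/(8 - 6*67) = 38252/(8 - 402) = 38252/(-394) = 38252*(-1/394) = -19126/197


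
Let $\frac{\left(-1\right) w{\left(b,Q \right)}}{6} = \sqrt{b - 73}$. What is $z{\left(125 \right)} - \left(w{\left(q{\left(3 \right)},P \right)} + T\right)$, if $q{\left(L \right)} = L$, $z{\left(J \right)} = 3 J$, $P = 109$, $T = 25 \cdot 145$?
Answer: $-3250 + 6 i \sqrt{70} \approx -3250.0 + 50.2 i$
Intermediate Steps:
$T = 3625$
$w{\left(b,Q \right)} = - 6 \sqrt{-73 + b}$ ($w{\left(b,Q \right)} = - 6 \sqrt{b - 73} = - 6 \sqrt{-73 + b}$)
$z{\left(125 \right)} - \left(w{\left(q{\left(3 \right)},P \right)} + T\right) = 3 \cdot 125 - \left(- 6 \sqrt{-73 + 3} + 3625\right) = 375 - \left(- 6 \sqrt{-70} + 3625\right) = 375 - \left(- 6 i \sqrt{70} + 3625\right) = 375 - \left(3625 - 6 i \sqrt{70}\right) = -3250 + 6 i \sqrt{70}$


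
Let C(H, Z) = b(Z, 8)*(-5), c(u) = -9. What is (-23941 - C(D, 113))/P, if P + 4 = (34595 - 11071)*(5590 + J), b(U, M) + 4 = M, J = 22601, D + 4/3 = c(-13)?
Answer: -23921/663165080 ≈ -3.6071e-5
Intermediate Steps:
D = -31/3 (D = -4/3 - 9 = -31/3 ≈ -10.333)
b(U, M) = -4 + M
C(H, Z) = -20 (C(H, Z) = (-4 + 8)*(-5) = 4*(-5) = -20)
P = 663165080 (P = -4 + (34595 - 11071)*(5590 + 22601) = -4 + 23524*28191 = -4 + 663165084 = 663165080)
(-23941 - C(D, 113))/P = (-23941 - 1*(-20))/663165080 = (-23941 + 20)*(1/663165080) = -23921*1/663165080 = -23921/663165080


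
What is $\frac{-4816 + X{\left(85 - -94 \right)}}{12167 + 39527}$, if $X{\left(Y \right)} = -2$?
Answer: $- \frac{2409}{25847} \approx -0.093202$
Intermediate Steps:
$\frac{-4816 + X{\left(85 - -94 \right)}}{12167 + 39527} = \frac{-4816 - 2}{12167 + 39527} = - \frac{4818}{51694} = \left(-4818\right) \frac{1}{51694} = - \frac{2409}{25847}$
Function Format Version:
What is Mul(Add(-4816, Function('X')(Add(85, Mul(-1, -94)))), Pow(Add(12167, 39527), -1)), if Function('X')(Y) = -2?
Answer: Rational(-2409, 25847) ≈ -0.093202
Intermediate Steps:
Mul(Add(-4816, Function('X')(Add(85, Mul(-1, -94)))), Pow(Add(12167, 39527), -1)) = Mul(Add(-4816, -2), Pow(Add(12167, 39527), -1)) = Mul(-4818, Pow(51694, -1)) = Mul(-4818, Rational(1, 51694)) = Rational(-2409, 25847)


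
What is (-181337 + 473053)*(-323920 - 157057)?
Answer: -140308686532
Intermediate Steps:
(-181337 + 473053)*(-323920 - 157057) = 291716*(-480977) = -140308686532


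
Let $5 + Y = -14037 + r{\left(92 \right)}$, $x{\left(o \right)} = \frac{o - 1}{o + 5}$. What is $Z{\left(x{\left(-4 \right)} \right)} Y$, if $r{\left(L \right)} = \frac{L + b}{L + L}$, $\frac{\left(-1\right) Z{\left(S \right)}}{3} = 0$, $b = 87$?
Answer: $0$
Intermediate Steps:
$x{\left(o \right)} = \frac{-1 + o}{5 + o}$
$Z{\left(S \right)} = 0$ ($Z{\left(S \right)} = \left(-3\right) 0 = 0$)
$r{\left(L \right)} = \frac{87 + L}{2 L}$ ($r{\left(L \right)} = \frac{L + 87}{L + L} = \frac{87 + L}{2 L}$)
$Y = - \frac{2583549}{184}$ ($Y = -5 - \left(14037 - \frac{87 + 92}{2 \cdot 92}\right) = -5 - \left(14037 - \frac{179}{184}\right) = -5 + \left(-14037 + \frac{179}{184}\right) = -5 - \frac{2582629}{184} = - \frac{2583549}{184} \approx -14041.0$)
$Z{\left(x{\left(-4 \right)} \right)} Y = 0 \left(- \frac{2583549}{184}\right) = 0$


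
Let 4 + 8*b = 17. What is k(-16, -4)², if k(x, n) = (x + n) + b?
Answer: 21609/64 ≈ 337.64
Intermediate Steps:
b = 13/8 (b = -½ + (⅛)*17 = -½ + 17/8 = 13/8 ≈ 1.6250)
k(x, n) = 13/8 + n + x (k(x, n) = (x + n) + 13/8 = (n + x) + 13/8 = 13/8 + n + x)
k(-16, -4)² = (13/8 - 4 - 16)² = (-147/8)² = 21609/64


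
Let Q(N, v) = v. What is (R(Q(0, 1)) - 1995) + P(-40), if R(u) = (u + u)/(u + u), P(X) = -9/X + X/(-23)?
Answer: -1832673/920 ≈ -1992.0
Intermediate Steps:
P(X) = -9/X - X/23 (P(X) = -9/X + X*(-1/23) = -9/X - X/23)
R(u) = 1 (R(u) = (2*u)/((2*u)) = (2*u)*(1/(2*u)) = 1)
(R(Q(0, 1)) - 1995) + P(-40) = (1 - 1995) + (-9/(-40) - 1/23*(-40)) = -1994 + (-9*(-1/40) + 40/23) = -1994 + (9/40 + 40/23) = -1994 + 1807/920 = -1832673/920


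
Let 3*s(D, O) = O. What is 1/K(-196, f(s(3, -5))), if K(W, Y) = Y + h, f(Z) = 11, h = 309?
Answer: 1/320 ≈ 0.0031250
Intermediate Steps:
s(D, O) = O/3
K(W, Y) = 309 + Y (K(W, Y) = Y + 309 = 309 + Y)
1/K(-196, f(s(3, -5))) = 1/(309 + 11) = 1/320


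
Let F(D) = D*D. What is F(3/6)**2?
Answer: 1/16 ≈ 0.062500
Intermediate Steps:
F(D) = D**2
F(3/6)**2 = ((3/6)**2)**2 = ((3*(1/6))**2)**2 = ((1/2)**2)**2 = (1/4)**2 = 1/16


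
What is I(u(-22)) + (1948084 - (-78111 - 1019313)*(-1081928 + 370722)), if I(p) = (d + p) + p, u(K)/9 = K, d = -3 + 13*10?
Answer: -780492585529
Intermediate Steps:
d = 127 (d = -3 + 130 = 127)
u(K) = 9*K
I(p) = 127 + 2*p (I(p) = (127 + p) + p = 127 + 2*p)
I(u(-22)) + (1948084 - (-78111 - 1019313)*(-1081928 + 370722)) = (127 + 2*(9*(-22))) + (1948084 - (-78111 - 1019313)*(-1081928 + 370722)) = (127 + 2*(-198)) + (1948084 - (-1097424)*(-711206)) = (127 - 396) + (1948084 - 1*780494533344) = -269 + (1948084 - 780494533344) = -269 - 780492585260 = -780492585529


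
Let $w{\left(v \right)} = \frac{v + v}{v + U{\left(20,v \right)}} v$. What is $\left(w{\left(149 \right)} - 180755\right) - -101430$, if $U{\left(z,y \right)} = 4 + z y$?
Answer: $- \frac{248480823}{3133} \approx -79311.0$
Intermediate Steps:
$U{\left(z,y \right)} = 4 + y z$
$w{\left(v \right)} = \frac{2 v^{2}}{4 + 21 v}$ ($w{\left(v \right)} = \frac{v + v}{v + \left(4 + v 20\right)} v = \frac{2 v}{v + \left(4 + 20 v\right)} v = \frac{2 v}{4 + 21 v} v = \frac{2 v^{2}}{4 + 21 v}$)
$\left(w{\left(149 \right)} - 180755\right) - -101430 = \left(\frac{2 \cdot 149^{2}}{4 + 21 \cdot 149} - 180755\right) - -101430 = \left(2 \cdot 22201 \frac{1}{4 + 3129} - 180755\right) + \left(-36472 + 137902\right) = \left(2 \cdot 22201 \cdot \frac{1}{3133} - 180755\right) + 101430 = \left(\frac{44402}{3133} - 180755\right) + 101430 = - \frac{566261013}{3133} + 101430 = - \frac{248480823}{3133}$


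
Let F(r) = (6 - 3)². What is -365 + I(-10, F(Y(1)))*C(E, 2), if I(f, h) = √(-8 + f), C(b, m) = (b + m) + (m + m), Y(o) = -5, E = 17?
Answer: -365 + 69*I*√2 ≈ -365.0 + 97.581*I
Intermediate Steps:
F(r) = 9 (F(r) = 3² = 9)
C(b, m) = b + 3*m (C(b, m) = (b + m) + 2*m = b + 3*m)
-365 + I(-10, F(Y(1)))*C(E, 2) = -365 + √(-8 - 10)*(17 + 3*2) = -365 + √(-18)*(17 + 6) = -365 + (3*I*√2)*23 = -365 + 69*I*√2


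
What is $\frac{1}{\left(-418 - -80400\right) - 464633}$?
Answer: $- \frac{1}{384651} \approx -2.5998 \cdot 10^{-6}$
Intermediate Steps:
$\frac{1}{\left(-418 - -80400\right) - 464633} = \frac{1}{\left(-418 + 80400\right) - 464633} = \frac{1}{79982 - 464633} = \frac{1}{-384651} = - \frac{1}{384651}$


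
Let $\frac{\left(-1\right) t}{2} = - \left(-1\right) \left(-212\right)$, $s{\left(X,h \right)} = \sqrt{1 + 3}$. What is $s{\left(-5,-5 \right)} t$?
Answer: $848$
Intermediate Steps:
$s{\left(X,h \right)} = 2$ ($s{\left(X,h \right)} = \sqrt{4} = 2$)
$t = 424$ ($t = - 2 \left(- \left(-1\right) \left(-212\right)\right) = - 2 \left(\left(-1\right) 212\right) = \left(-2\right) \left(-212\right) = 424$)
$s{\left(-5,-5 \right)} t = 2 \cdot 424 = 848$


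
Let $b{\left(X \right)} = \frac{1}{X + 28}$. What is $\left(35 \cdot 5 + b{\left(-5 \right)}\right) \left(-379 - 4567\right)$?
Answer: $- \frac{19912596}{23} \approx -8.6577 \cdot 10^{5}$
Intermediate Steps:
$b{\left(X \right)} = \frac{1}{28 + X}$
$\left(35 \cdot 5 + b{\left(-5 \right)}\right) \left(-379 - 4567\right) = \left(35 \cdot 5 + \frac{1}{28 - 5}\right) \left(-379 - 4567\right) = \left(175 + \frac{1}{23}\right) \left(-4946\right) = \frac{4026}{23} \left(-4946\right) = - \frac{19912596}{23}$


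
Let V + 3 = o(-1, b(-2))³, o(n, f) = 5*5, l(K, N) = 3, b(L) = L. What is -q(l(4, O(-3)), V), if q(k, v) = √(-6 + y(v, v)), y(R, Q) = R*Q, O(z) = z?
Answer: -√244046878 ≈ -15622.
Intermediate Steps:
o(n, f) = 25
y(R, Q) = Q*R
V = 15622 (V = -3 + 25³ = -3 + 15625 = 15622)
q(k, v) = √(-6 + v²) (q(k, v) = √(-6 + v*v) = √(-6 + v²))
-q(l(4, O(-3)), V) = -√(-6 + 15622²) = -√(-6 + 244046884) = -√244046878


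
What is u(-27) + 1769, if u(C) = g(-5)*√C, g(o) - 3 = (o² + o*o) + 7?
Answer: 1769 + 180*I*√3 ≈ 1769.0 + 311.77*I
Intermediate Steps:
g(o) = 10 + 2*o² (g(o) = 3 + ((o² + o*o) + 7) = 3 + ((o² + o²) + 7) = 3 + (2*o² + 7) = 3 + (7 + 2*o²) = 10 + 2*o²)
u(C) = 60*√C (u(C) = (10 + 2*(-5)²)*√C = (10 + 2*25)*√C = (10 + 50)*√C = 60*√C)
u(-27) + 1769 = 60*√(-27) + 1769 = 60*(3*I*√3) + 1769 = 180*I*√3 + 1769 = 1769 + 180*I*√3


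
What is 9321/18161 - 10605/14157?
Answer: -141352/599313 ≈ -0.23586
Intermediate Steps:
9321/18161 - 10605/14157 = 9321*(1/18161) - 10605*1/14157 = 717/1397 - 3535/4719 = -141352/599313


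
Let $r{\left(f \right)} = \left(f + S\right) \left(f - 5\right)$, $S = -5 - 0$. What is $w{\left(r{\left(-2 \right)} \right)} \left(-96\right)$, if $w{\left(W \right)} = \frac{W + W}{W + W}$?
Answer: $-96$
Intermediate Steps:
$S = -5$ ($S = -5 + 0 = -5$)
$r{\left(f \right)} = \left(-5 + f\right)^{2}$ ($r{\left(f \right)} = \left(f - 5\right) \left(f - 5\right) = \left(-5 + f\right) \left(-5 + f\right) = \left(-5 + f\right)^{2}$)
$w{\left(W \right)} = 1$ ($w{\left(W \right)} = \frac{2 W}{2 W} = 2 W \frac{1}{2 W} = 1$)
$w{\left(r{\left(-2 \right)} \right)} \left(-96\right) = 1 \left(-96\right) = -96$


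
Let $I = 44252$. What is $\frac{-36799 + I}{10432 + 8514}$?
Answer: $\frac{7453}{18946} \approx 0.39338$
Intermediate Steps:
$\frac{-36799 + I}{10432 + 8514} = \frac{-36799 + 44252}{10432 + 8514} = \frac{7453}{18946}$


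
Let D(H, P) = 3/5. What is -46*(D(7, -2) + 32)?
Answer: -7498/5 ≈ -1499.6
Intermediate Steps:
D(H, P) = 3/5 (D(H, P) = 3*(1/5) = 3/5)
-46*(D(7, -2) + 32) = -46*(3/5 + 32) = -46*163/5 = -7498/5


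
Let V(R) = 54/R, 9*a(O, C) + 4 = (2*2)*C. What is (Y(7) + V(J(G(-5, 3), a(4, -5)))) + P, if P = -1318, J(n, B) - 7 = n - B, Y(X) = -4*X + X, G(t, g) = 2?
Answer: -46703/35 ≈ -1334.4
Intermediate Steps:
a(O, C) = -4/9 + 4*C/9 (a(O, C) = -4/9 + ((2*2)*C)/9 = -4/9 + (4*C)/9 = -4/9 + 4*C/9)
Y(X) = -3*X
J(n, B) = 7 + n - B (J(n, B) = 7 + (n - B) = 7 + n - B)
(Y(7) + V(J(G(-5, 3), a(4, -5)))) + P = (-3*7 + 54/(7 + 2 - (-4/9 + (4/9)*(-5)))) - 1318 = (-21 + 54/(7 + 2 - (-4/9 - 20/9))) - 1318 = (-21 + 54/(7 + 2 - 1*(-8/3))) - 1318 = (-21 + 54/(7 + 2 + 8/3)) - 1318 = (-21 + 54/(35/3)) - 1318 = (-21 + 54*(3/35)) - 1318 = (-21 + 162/35) - 1318 = -573/35 - 1318 = -46703/35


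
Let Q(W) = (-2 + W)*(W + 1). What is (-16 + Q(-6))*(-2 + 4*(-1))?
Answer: -144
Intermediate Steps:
Q(W) = (1 + W)*(-2 + W) (Q(W) = (-2 + W)*(1 + W) = (1 + W)*(-2 + W))
(-16 + Q(-6))*(-2 + 4*(-1)) = (-16 + (-2 + (-6)² - 1*(-6)))*(-2 + 4*(-1)) = (-16 + (-2 + 36 + 6))*(-2 - 4) = (-16 + 40)*(-6) = 24*(-6) = -144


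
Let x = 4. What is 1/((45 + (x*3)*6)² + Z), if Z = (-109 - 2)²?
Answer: 1/26010 ≈ 3.8447e-5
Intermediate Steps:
Z = 12321 (Z = (-111)² = 12321)
1/((45 + (x*3)*6)² + Z) = 1/((45 + (4*3)*6)² + 12321) = 1/((45 + 12*6)² + 12321) = 1/((45 + 72)² + 12321) = 1/(117² + 12321) = 1/(13689 + 12321) = 1/26010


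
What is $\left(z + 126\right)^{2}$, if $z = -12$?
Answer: $12996$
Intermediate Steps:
$\left(z + 126\right)^{2} = \left(-12 + 126\right)^{2} = 114^{2} = 12996$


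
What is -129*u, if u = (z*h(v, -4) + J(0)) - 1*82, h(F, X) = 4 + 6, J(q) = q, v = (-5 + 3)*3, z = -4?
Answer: 15738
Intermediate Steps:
v = -6 (v = -2*3 = -6)
h(F, X) = 10
u = -122 (u = (-4*10 + 0) - 1*82 = (-40 + 0) - 82 = -40 - 82 = -122)
-129*u = -129*(-122) = 15738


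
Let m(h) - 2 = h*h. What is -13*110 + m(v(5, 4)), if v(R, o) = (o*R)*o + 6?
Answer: 5968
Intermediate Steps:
v(R, o) = 6 + R*o² (v(R, o) = (R*o)*o + 6 = R*o² + 6 = 6 + R*o²)
m(h) = 2 + h² (m(h) = 2 + h*h = 2 + h²)
-13*110 + m(v(5, 4)) = -13*110 + (2 + (6 + 5*4²)²) = -1430 + (2 + (6 + 5*16)²) = -1430 + (2 + (6 + 80)²) = -1430 + (2 + 86²) = -1430 + (2 + 7396) = -1430 + 7398 = 5968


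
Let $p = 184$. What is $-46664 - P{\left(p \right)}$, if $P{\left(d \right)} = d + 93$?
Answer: $-46941$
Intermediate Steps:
$P{\left(d \right)} = 93 + d$
$-46664 - P{\left(p \right)} = -46664 - \left(93 + 184\right) = -46664 - 277 = -46941$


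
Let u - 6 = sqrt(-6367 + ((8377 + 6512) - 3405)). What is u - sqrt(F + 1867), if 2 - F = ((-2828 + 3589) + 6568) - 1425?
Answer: 6 + sqrt(5117) - I*sqrt(4035) ≈ 77.533 - 63.522*I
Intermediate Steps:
F = -5902 (F = 2 - (((-2828 + 3589) + 6568) - 1425) = 2 - ((761 + 6568) - 1425) = 2 - (7329 - 1425) = 2 - 1*5904 = 2 - 5904 = -5902)
u = 6 + sqrt(5117) (u = 6 + sqrt(-6367 + ((8377 + 6512) - 3405)) = 6 + sqrt(-6367 + (14889 - 3405)) = 6 + sqrt(-6367 + 11484) = 6 + sqrt(5117) ≈ 77.533)
u - sqrt(F + 1867) = (6 + sqrt(5117)) - sqrt(-5902 + 1867) = (6 + sqrt(5117)) - sqrt(-4035) = (6 + sqrt(5117)) - I*sqrt(4035) = 6 + sqrt(5117) - I*sqrt(4035)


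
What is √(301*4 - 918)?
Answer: √286 ≈ 16.912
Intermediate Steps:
√(301*4 - 918) = √(1204 - 918) = √286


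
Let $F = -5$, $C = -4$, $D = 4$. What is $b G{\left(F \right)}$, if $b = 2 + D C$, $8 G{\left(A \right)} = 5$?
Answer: $- \frac{35}{4} \approx -8.75$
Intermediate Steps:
$G{\left(A \right)} = \frac{5}{8}$ ($G{\left(A \right)} = \frac{1}{8} \cdot 5 = \frac{5}{8}$)
$b = -14$ ($b = 2 + 4 \left(-4\right) = 2 - 16 = -14$)
$b G{\left(F \right)} = \left(-14\right) \frac{5}{8} = - \frac{35}{4}$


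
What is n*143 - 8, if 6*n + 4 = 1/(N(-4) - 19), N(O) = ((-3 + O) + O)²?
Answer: -63097/612 ≈ -103.10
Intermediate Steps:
N(O) = (-3 + 2*O)²
n = -407/612 (n = -⅔ + 1/(6*((-3 + 2*(-4))² - 19)) = -⅔ + 1/(6*((-3 - 8)² - 19)) = -⅔ + 1/(6*((-11)² - 19)) = -⅔ + 1/(6*(121 - 19)) = -⅔ + (⅙)/102 = -⅔ + (⅙)*(1/102) = -⅔ + 1/612 = -407/612 ≈ -0.66503)
n*143 - 8 = -407/612*143 - 8 = -58201/612 - 8 = -63097/612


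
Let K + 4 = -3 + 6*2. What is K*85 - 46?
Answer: 379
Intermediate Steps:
K = 5 (K = -4 + (-3 + 6*2) = -4 + (-3 + 12) = -4 + 9 = 5)
K*85 - 46 = 5*85 - 46 = 425 - 46 = 379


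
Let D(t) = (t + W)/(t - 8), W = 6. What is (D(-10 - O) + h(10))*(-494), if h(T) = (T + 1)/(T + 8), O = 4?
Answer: -47671/99 ≈ -481.53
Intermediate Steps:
h(T) = (1 + T)/(8 + T)
D(t) = (6 + t)/(-8 + t) (D(t) = (t + 6)/(t - 8) = (6 + t)/(-8 + t))
(D(-10 - O) + h(10))*(-494) = ((6 + (-10 - 1*4))/(-8 + (-10 - 1*4)) + (1 + 10)/(8 + 10))*(-494) = ((6 + (-10 - 4))/(-8 + (-10 - 4)) + 11/18)*(-494) = ((6 - 14)/(-8 - 14) + (1/18)*11)*(-494) = (-8/(-22) + 11/18)*(-494) = (-1/22*(-8) + 11/18)*(-494) = (4/11 + 11/18)*(-494) = (193/198)*(-494) = -47671/99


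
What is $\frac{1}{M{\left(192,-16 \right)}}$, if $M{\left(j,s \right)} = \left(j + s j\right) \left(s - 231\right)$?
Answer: $\frac{1}{711360} \approx 1.4058 \cdot 10^{-6}$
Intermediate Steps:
$M{\left(j,s \right)} = \left(-231 + s\right) \left(j + j s\right)$ ($M{\left(j,s \right)} = \left(j + j s\right) \left(-231 + s\right) = \left(-231 + s\right) \left(j + j s\right)$)
$\frac{1}{M{\left(192,-16 \right)}} = \frac{1}{192 \left(-231 + \left(-16\right)^{2} - -3680\right)} = \frac{1}{192 \left(-231 + 256 + 3680\right)} = \frac{1}{192 \cdot 3705} = \frac{1}{711360}$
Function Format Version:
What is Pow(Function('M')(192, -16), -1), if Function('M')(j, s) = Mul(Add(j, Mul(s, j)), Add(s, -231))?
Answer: Rational(1, 711360) ≈ 1.4058e-6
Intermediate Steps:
Function('M')(j, s) = Mul(Add(-231, s), Add(j, Mul(j, s))) (Function('M')(j, s) = Mul(Add(j, Mul(j, s)), Add(-231, s)) = Mul(Add(-231, s), Add(j, Mul(j, s))))
Pow(Function('M')(192, -16), -1) = Pow(Mul(192, Add(-231, Pow(-16, 2), Mul(-230, -16))), -1) = Pow(Mul(192, Add(-231, 256, 3680)), -1) = Pow(Mul(192, 3705), -1) = Pow(711360, -1) = Rational(1, 711360)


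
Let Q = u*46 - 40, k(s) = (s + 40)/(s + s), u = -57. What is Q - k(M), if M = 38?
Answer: -101195/38 ≈ -2663.0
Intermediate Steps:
k(s) = (40 + s)/(2*s) (k(s) = (40 + s)/((2*s)) = (40 + s)*(1/(2*s)) = (40 + s)/(2*s))
Q = -2662 (Q = -57*46 - 40 = -2622 - 40 = -2662)
Q - k(M) = -2662 - (40 + 38)/(2*38) = -2662 - 78/(2*38) = -2662 - 1*39/38 = -2662 - 39/38 = -101195/38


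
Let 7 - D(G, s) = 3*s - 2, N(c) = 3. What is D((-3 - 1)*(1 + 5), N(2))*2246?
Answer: 0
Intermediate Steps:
D(G, s) = 9 - 3*s (D(G, s) = 7 - (3*s - 2) = 7 - (-2 + 3*s) = 7 + (2 - 3*s) = 9 - 3*s)
D((-3 - 1)*(1 + 5), N(2))*2246 = (9 - 3*3)*2246 = (9 - 9)*2246 = 0*2246 = 0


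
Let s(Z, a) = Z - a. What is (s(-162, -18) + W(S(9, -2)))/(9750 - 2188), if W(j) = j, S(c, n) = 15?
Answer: -129/7562 ≈ -0.017059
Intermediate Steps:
(s(-162, -18) + W(S(9, -2)))/(9750 - 2188) = ((-162 - 1*(-18)) + 15)/(9750 - 2188) = ((-162 + 18) + 15)/7562 = (-144 + 15)*(1/7562) = -129*1/7562 = -129/7562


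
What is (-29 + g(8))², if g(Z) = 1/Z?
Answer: 53361/64 ≈ 833.77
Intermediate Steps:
(-29 + g(8))² = (-29 + 1/8)² = (-29 + ⅛)² = (-231/8)² = 53361/64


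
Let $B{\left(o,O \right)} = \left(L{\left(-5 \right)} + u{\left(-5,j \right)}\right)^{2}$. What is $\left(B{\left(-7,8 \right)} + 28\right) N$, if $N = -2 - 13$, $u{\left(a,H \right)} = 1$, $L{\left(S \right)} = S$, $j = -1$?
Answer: $-660$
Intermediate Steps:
$N = -15$
$B{\left(o,O \right)} = 16$ ($B{\left(o,O \right)} = \left(-5 + 1\right)^{2} = \left(-4\right)^{2} = 16$)
$\left(B{\left(-7,8 \right)} + 28\right) N = \left(16 + 28\right) \left(-15\right) = 44 \left(-15\right) = -660$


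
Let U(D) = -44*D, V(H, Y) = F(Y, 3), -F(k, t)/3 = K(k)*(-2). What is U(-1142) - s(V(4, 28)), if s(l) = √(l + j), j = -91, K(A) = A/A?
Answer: 50248 - I*√85 ≈ 50248.0 - 9.2195*I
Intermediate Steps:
K(A) = 1
F(k, t) = 6 (F(k, t) = -3*(-2) = 6)
V(H, Y) = 6
s(l) = √(-91 + l) (s(l) = √(l - 91) = √(-91 + l))
U(-1142) - s(V(4, 28)) = -44*(-1142) - √(-91 + 6) = 50248 - √(-85) = 50248 - I*√85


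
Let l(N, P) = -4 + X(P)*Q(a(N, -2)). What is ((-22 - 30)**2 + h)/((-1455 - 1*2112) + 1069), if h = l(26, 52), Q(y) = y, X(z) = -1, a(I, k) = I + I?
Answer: -1324/1249 ≈ -1.0600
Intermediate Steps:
a(I, k) = 2*I
l(N, P) = -4 - 2*N
h = -56 (h = -4 - 2*26 = -4 - 52 = -56)
((-22 - 30)**2 + h)/((-1455 - 1*2112) + 1069) = ((-22 - 30)**2 - 56)/((-1455 - 1*2112) + 1069) = ((-52)**2 - 56)/((-1455 - 2112) + 1069) = (2704 - 56)/(-3567 + 1069) = 2648/(-2498) = 2648*(-1/2498) = -1324/1249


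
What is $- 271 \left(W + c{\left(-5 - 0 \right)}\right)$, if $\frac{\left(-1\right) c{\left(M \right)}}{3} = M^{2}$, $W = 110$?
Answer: $-9485$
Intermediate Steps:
$c{\left(M \right)} = - 3 M^{2}$
$- 271 \left(W + c{\left(-5 - 0 \right)}\right) = - 271 \left(110 - 3 \left(-5 - 0\right)^{2}\right) = - 271 \left(110 - 3 \left(-5 + 0\right)^{2}\right) = - 271 \left(110 - 3 \left(-5\right)^{2}\right) = - 271 \left(110 - 75\right) = \left(-271\right) 35 = -9485$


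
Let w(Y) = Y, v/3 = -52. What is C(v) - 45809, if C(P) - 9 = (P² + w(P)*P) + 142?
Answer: 3014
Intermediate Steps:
v = -156 (v = 3*(-52) = -156)
C(P) = 151 + 2*P² (C(P) = 9 + ((P² + P*P) + 142) = 9 + ((P² + P²) + 142) = 9 + (2*P² + 142) = 9 + (142 + 2*P²) = 151 + 2*P²)
C(v) - 45809 = (151 + 2*(-156)²) - 45809 = (151 + 2*24336) - 45809 = (151 + 48672) - 45809 = 48823 - 45809 = 3014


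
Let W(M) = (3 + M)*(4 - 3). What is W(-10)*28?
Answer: -196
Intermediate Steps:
W(M) = 3 + M (W(M) = (3 + M)*1 = 3 + M)
W(-10)*28 = (3 - 10)*28 = -7*28 = -196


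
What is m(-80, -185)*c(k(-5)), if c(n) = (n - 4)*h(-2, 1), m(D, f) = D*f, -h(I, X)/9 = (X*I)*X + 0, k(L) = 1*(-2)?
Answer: -1598400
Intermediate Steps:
k(L) = -2
h(I, X) = -9*I*X² (h(I, X) = -9*((X*I)*X + 0) = -9*((I*X)*X + 0) = -9*(I*X² + 0) = -9*I*X²)
c(n) = -72 + 18*n (c(n) = (n - 4)*(-9*(-2)*1²) = (-4 + n)*(-9*(-2)*1) = (-4 + n)*18 = -72 + 18*n)
m(-80, -185)*c(k(-5)) = (-80*(-185))*(-72 + 18*(-2)) = 14800*(-72 - 36) = 14800*(-108) = -1598400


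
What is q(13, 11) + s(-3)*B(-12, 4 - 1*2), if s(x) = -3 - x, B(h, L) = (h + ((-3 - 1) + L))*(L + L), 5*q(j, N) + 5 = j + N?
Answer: 19/5 ≈ 3.8000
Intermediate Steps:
q(j, N) = -1 + N/5 + j/5 (q(j, N) = -1 + (j + N)/5 = -1 + (N + j)/5 = -1 + (N/5 + j/5) = -1 + N/5 + j/5)
B(h, L) = 2*L*(-4 + L + h) (B(h, L) = (h + (-4 + L))*(2*L) = (-4 + L + h)*(2*L) = 2*L*(-4 + L + h))
q(13, 11) + s(-3)*B(-12, 4 - 1*2) = (-1 + (⅕)*11 + (⅕)*13) + (-3 - 1*(-3))*(2*(4 - 1*2)*(-4 + (4 - 1*2) - 12)) = (-1 + 11/5 + 13/5) + (-3 + 3)*(2*(4 - 2)*(-4 + (4 - 2) - 12)) = 19/5 + 0*(2*2*(-4 + 2 - 12)) = 19/5 + 0*(2*2*(-14)) = 19/5 + 0*(-56) = 19/5 + 0 = 19/5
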